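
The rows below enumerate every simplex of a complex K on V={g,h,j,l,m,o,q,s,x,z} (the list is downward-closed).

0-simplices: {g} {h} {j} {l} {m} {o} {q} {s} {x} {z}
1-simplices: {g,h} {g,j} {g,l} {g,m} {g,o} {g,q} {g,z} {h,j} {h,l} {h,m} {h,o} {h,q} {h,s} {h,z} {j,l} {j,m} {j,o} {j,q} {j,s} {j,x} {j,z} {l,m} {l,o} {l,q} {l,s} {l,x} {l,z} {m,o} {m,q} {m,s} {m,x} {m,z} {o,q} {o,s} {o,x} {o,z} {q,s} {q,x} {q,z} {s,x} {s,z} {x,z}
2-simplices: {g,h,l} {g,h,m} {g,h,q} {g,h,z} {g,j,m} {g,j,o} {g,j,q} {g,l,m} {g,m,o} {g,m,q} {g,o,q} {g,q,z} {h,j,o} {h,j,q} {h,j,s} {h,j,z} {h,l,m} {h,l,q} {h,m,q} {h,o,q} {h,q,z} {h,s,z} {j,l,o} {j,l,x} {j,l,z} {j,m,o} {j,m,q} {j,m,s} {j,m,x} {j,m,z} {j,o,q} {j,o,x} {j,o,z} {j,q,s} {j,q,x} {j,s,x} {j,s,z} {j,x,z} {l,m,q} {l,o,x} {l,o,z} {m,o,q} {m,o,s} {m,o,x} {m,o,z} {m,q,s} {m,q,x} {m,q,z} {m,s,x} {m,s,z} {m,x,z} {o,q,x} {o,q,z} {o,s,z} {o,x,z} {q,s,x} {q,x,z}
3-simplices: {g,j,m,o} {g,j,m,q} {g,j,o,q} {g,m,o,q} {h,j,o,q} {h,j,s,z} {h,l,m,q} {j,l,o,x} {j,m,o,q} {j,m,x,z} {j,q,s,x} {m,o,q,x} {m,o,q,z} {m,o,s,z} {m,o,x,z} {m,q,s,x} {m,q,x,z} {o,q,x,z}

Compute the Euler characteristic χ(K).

n_0=10 n_1=42 n_2=57 n_3=18
χ=+10−42+57−18=7

χ(K)=7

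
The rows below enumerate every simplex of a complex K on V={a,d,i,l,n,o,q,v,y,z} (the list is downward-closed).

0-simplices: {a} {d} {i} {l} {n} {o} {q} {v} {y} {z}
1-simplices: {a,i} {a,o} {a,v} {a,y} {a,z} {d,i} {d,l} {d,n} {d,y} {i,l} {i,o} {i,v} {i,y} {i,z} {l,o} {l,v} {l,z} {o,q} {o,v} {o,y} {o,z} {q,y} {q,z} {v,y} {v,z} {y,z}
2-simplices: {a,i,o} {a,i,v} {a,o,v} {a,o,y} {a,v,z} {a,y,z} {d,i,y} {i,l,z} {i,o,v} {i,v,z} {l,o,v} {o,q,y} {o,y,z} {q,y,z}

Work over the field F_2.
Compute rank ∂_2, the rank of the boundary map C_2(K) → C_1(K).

n_0=10 n_1=26 n_2=14  [Z2]
∂1: piv[ai,ao,av,ay,az,di,dl,dn,oq] rk=9  ker:dy,il,io,iv,iy,iz,lo,lv,lz,ov,oy,oz,qy,qz,vy,vz,yz
∂2: piv[aio,aiv,aov,aoy,avz,ayz,diy,ilz,ivz,lov,oqy,oyz,qyz] rk=13  ker:iov
rk∂_2=13

rank∂_2=13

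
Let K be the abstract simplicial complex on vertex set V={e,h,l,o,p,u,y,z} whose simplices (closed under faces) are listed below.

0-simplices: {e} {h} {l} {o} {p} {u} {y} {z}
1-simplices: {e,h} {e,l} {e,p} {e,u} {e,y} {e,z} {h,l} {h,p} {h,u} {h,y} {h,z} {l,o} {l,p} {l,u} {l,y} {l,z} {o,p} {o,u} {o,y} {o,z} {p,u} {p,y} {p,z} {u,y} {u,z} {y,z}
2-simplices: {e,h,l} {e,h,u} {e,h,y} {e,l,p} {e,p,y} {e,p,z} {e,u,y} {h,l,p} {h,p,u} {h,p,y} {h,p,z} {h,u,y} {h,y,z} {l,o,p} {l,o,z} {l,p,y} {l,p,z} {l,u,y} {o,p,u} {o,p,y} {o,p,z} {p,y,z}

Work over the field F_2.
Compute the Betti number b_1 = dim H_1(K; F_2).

n_0=8 n_1=26 n_2=22  [Z2]
∂1: piv[eh,el,ep,eu,ey,ez,lo] rk=7  ker:hl,hp,hu,hy,hz,lp,lu,ly,lz,op,ou,oy,oz,pu,py,pz,uy,uz,yz
∂2: piv[ehl,ehu,ehy,elp,epy,epz,euy,hlp,hpu,hpz,hyz,lop,loz,lpy,lpz,luy,opu,opy] rk=18  ker:hpy,huy,opz,pyz
b_1=(26−7)−18=1

b_1=1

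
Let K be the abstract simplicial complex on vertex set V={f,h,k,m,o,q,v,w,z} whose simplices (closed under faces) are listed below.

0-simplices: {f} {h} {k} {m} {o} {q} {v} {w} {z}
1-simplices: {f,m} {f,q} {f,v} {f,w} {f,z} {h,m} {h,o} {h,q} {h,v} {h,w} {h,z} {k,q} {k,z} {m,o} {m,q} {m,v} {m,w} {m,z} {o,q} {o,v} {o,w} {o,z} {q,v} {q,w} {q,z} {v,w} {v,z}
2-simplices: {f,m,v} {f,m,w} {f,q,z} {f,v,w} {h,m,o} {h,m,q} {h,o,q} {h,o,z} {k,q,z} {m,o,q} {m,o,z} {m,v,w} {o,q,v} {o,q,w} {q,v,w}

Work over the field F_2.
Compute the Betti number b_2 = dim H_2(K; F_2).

b_2=2

n_0=9 n_1=27 n_2=15  [Z2]
∂1: piv[fm,fq,fv,fw,fz,hm,ho,kq] rk=8  ker:hq,hv,hw,hz,kz,mo,mq,mv,mw,mz,oq,ov,ow,oz,qv,qw,qz,vw,vz
∂2: piv[fmv,fmw,fqz,fvw,hmo,hmq,hoq,hoz,kqz,moz,oqv,oqw,qvw] rk=13  ker:moq,mvw
b_2=(15−13)−0=2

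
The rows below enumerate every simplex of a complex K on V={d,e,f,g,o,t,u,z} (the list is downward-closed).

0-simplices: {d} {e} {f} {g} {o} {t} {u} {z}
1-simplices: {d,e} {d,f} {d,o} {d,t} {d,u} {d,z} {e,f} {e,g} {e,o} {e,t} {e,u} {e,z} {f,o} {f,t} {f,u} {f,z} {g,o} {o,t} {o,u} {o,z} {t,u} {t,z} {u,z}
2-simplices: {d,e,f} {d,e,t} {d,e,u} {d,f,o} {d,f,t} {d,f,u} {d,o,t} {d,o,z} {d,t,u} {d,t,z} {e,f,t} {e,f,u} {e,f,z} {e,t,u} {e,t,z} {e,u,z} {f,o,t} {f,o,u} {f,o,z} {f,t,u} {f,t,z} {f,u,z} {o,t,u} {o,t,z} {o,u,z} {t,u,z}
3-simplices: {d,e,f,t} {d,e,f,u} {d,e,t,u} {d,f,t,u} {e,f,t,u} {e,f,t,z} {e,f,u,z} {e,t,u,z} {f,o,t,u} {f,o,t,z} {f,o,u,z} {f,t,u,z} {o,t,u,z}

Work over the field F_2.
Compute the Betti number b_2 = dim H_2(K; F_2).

b_2=2

n_0=8 n_1=23 n_2=26 n_3=13  [Z2]
∂1: piv[de,df,do,dt,du,dz,eg] rk=7  ker:ef,eo,et,eu,ez,fo,ft,fu,fz,go,ot,ou,oz,tu,tz,uz
∂2: piv[def,det,deu,dfo,dft,dfu,dot,doz,dtu,dtz,efz,etz,euz,fou] rk=14  ker:eft,efu,etu,fot,foz,ftu,ftz,fuz,otu,otz,ouz,tuz
∂3: piv[deft,defu,detu,dftu,eftz,efuz,etuz,fotu,fotz,fouz] rk=10  ker:eftu,ftuz,otuz
b_2=(26−14)−10=2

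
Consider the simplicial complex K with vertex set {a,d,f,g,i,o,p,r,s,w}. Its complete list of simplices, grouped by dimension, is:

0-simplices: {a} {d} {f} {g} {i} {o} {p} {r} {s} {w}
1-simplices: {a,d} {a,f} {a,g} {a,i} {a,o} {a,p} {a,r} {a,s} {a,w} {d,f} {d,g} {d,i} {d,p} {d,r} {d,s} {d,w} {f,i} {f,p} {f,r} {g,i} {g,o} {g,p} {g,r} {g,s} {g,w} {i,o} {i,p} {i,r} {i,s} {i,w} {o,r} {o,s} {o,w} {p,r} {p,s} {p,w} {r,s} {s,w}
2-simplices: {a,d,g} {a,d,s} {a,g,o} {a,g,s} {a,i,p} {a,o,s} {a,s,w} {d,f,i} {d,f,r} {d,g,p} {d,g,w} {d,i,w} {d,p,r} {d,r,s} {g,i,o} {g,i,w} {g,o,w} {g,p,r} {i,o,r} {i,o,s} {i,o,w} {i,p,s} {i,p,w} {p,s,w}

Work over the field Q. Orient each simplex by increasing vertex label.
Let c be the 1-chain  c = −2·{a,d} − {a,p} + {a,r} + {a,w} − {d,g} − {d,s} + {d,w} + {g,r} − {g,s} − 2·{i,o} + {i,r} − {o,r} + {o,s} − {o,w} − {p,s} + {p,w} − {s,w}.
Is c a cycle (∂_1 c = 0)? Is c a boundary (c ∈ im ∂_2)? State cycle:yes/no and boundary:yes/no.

cycle:no boundary:no

n_0=10 n_1=38 n_2=24  [Q]
∂1: piv[ad,af,ag,ai,ao,ap,ar,as,aw] rk=9  ker:df,dg,di,dp,dr,ds,dw,fi,fp,fr,gi,go,gp,gr,gs,gw,io,ip,ir,is,iw,or,os,ow,pr,ps,pw,rs,sw
∂2: piv[adg,ads,ago,ags,aip,aos,asw,dfi,dfr,dgp,dgw,diw,dpr,drs,gio,giw,gow,gpr,ior,ios,ips,ipw,psw] rk=23  ker:iow
∂1c = {a} − {d} − {g} + {i} − {o} − {p} + 2·{r} − {s} + {w}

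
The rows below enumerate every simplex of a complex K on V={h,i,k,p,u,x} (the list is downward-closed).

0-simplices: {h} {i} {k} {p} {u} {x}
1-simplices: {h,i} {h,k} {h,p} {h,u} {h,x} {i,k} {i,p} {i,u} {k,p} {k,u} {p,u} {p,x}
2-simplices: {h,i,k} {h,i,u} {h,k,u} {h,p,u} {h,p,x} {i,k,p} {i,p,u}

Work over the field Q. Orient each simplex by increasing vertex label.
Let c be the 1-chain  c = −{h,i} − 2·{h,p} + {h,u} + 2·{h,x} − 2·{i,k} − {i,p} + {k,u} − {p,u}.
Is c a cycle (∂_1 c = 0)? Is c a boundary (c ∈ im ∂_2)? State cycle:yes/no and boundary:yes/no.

n_0=6 n_1=12 n_2=7  [Q]
∂1: piv[hi,hk,hp,hu,hx] rk=5  ker:ik,ip,iu,kp,ku,pu,px
∂2: piv[hik,hiu,hku,hpu,hpx,ikp,ipu] rk=7
∂1c = 2·{i} − 3·{k} − 2·{p} + {u} + 2·{x}

cycle:no boundary:no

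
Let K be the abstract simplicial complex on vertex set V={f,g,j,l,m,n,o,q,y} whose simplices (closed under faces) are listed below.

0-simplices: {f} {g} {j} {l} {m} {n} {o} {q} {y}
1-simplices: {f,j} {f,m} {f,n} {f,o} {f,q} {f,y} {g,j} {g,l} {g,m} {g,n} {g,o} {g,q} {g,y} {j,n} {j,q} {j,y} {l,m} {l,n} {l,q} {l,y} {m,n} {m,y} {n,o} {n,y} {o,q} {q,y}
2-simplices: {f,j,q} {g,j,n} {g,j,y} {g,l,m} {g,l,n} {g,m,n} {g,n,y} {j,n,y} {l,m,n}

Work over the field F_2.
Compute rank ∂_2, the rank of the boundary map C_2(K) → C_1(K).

rank∂_2=7

n_0=9 n_1=26 n_2=9  [Z2]
∂1: piv[fj,fm,fn,fo,fq,fy,gj,gl] rk=8  ker:gm,gn,go,gq,gy,jn,jq,jy,lm,ln,lq,ly,mn,my,no,ny,oq,qy
∂2: piv[fjq,gjn,gjy,glm,gln,gmn,gny] rk=7  ker:jny,lmn
rk∂_2=7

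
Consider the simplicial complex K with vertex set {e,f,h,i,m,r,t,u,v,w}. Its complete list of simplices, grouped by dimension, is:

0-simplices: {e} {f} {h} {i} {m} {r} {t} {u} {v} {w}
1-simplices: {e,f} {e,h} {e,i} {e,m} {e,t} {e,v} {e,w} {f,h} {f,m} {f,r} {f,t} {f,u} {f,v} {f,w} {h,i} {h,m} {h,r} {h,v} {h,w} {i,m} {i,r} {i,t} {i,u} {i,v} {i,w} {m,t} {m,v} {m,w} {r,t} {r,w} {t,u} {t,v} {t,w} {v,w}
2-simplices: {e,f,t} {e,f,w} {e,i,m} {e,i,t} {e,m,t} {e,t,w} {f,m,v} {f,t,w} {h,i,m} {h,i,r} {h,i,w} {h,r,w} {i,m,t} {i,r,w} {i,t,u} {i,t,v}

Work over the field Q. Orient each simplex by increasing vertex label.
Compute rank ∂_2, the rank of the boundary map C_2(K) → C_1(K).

n_0=10 n_1=34 n_2=16  [Q]
∂1: piv[ef,eh,ei,em,et,ev,ew,fr,fu] rk=9  ker:fh,fm,ft,fv,fw,hi,hm,hr,hv,hw,im,ir,it,iu,iv,iw,mt,mv,mw,rt,rw,tu,tv,tw,vw
∂2: piv[eft,efw,eim,eit,emt,etw,fmv,him,hir,hiw,hrw,itu,itv] rk=13  ker:ftw,imt,irw
rk∂_2=13

rank∂_2=13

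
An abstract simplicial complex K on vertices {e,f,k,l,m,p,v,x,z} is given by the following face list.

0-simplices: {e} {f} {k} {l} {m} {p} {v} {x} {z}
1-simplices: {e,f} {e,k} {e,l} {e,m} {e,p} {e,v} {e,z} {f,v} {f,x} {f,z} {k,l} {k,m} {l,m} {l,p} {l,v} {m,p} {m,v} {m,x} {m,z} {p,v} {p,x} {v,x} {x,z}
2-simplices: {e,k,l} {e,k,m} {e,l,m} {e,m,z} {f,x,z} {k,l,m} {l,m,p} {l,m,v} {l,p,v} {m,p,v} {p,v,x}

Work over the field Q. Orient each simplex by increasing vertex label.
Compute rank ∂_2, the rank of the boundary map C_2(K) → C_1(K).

n_0=9 n_1=23 n_2=11  [Q]
∂1: piv[ef,ek,el,em,ep,ev,ez,fx] rk=8  ker:fv,fz,kl,km,lm,lp,lv,mp,mv,mx,mz,pv,px,vx,xz
∂2: piv[ekl,ekm,elm,emz,fxz,lmp,lmv,lpv,pvx] rk=9  ker:klm,mpv
rk∂_2=9

rank∂_2=9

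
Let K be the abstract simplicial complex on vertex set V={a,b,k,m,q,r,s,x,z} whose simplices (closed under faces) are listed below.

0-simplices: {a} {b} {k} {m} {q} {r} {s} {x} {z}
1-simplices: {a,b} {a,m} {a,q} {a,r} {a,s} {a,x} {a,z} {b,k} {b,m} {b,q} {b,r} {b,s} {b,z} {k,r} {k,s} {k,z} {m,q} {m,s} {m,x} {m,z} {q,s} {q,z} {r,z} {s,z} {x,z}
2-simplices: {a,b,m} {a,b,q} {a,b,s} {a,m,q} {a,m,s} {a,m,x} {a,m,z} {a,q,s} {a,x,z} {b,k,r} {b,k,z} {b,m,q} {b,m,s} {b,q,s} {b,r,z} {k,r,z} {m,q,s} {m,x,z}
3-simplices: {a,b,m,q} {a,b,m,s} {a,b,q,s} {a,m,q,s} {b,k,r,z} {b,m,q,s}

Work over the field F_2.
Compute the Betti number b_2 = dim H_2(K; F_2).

b_2=1

n_0=9 n_1=25 n_2=18 n_3=6  [Z2]
∂1: piv[ab,am,aq,ar,as,ax,az,bk] rk=8  ker:bm,bq,br,bs,bz,kr,ks,kz,mq,ms,mx,mz,qs,qz,rz,sz,xz
∂2: piv[abm,abq,abs,amq,ams,amx,amz,aqs,axz,bkr,bkz,brz] rk=12  ker:bmq,bms,bqs,krz,mqs,mxz
∂3: piv[abmq,abms,abqs,amqs,bkrz] rk=5  ker:bmqs
b_2=(18−12)−5=1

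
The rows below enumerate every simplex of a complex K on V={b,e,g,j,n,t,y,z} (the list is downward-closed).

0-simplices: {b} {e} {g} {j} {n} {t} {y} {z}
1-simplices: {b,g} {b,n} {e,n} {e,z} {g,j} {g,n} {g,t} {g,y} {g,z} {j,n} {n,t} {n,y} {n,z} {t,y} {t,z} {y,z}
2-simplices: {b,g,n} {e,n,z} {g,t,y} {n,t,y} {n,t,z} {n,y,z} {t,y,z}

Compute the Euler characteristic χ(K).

χ(K)=-1

n_0=8 n_1=16 n_2=7
χ=+8−16+7=-1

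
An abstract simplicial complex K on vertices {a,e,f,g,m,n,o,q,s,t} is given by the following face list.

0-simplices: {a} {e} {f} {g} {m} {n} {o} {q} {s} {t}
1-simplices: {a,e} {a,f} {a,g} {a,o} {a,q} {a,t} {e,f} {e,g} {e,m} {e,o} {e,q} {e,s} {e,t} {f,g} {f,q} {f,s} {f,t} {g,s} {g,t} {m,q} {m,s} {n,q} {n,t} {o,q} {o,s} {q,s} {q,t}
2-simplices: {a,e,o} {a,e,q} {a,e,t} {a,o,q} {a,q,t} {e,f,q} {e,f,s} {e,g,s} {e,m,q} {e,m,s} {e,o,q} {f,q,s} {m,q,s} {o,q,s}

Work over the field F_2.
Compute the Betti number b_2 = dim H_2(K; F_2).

n_0=10 n_1=27 n_2=14  [Z2]
∂1: piv[ae,af,ag,ao,aq,at,em,es,nq] rk=9  ker:ef,eg,eo,eq,et,fg,fq,fs,ft,gs,gt,mq,ms,nt,oq,os,qs,qt
∂2: piv[aeo,aeq,aet,aoq,aqt,efq,efs,egs,emq,ems,fqs,oqs] rk=12  ker:eoq,mqs
b_2=(14−12)−0=2

b_2=2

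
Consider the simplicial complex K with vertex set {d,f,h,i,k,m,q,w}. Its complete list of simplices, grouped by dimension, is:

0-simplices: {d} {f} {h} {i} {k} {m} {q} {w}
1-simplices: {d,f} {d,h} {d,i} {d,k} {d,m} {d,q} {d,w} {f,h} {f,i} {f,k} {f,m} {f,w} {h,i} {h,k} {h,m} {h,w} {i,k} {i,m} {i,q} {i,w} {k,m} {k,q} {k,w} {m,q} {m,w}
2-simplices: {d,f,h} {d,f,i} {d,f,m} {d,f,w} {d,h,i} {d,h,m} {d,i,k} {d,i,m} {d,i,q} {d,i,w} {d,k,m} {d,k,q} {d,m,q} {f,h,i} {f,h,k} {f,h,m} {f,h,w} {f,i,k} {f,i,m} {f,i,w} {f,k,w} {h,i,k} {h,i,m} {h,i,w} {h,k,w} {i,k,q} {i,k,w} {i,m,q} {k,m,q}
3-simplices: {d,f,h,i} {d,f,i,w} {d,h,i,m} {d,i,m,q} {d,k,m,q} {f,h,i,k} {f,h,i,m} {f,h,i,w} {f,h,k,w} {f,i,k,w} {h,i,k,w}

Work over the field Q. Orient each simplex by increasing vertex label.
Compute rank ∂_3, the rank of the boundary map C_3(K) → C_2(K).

rank∂_3=10

n_0=8 n_1=25 n_2=29 n_3=11  [Q]
∂1: piv[df,dh,di,dk,dm,dq,dw] rk=7  ker:fh,fi,fk,fm,fw,hi,hk,hm,hw,ik,im,iq,iw,km,kq,kw,mq,mw
∂2: piv[dfh,dfi,dfm,dfw,dhi,dhm,dik,dim,diq,diw,dkm,dkq,dmq,fhk,fhw,fik,fkw] rk=17  ker:fhi,fhm,fim,fiw,hik,him,hiw,hkw,ikq,ikw,imq,kmq
∂3: piv[dfhi,dfiw,dhim,dimq,dkmq,fhik,fhim,fhiw,fhkw,fikw] rk=10  ker:hikw
rk∂_3=10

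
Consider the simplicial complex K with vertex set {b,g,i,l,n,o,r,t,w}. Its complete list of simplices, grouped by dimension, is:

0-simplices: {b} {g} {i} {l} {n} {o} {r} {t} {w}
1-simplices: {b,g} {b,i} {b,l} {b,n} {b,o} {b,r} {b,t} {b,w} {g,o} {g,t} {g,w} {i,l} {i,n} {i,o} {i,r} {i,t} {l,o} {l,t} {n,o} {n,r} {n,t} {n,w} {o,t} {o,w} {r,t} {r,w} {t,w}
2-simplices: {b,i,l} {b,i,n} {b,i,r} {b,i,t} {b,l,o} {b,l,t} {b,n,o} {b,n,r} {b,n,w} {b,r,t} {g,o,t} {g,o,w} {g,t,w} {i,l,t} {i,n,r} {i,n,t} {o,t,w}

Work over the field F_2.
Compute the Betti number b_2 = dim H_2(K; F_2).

b_2=3

n_0=9 n_1=27 n_2=17  [Z2]
∂1: piv[bg,bi,bl,bn,bo,br,bt,bw] rk=8  ker:go,gt,gw,il,in,io,ir,it,lo,lt,no,nr,nt,nw,ot,ow,rt,rw,tw
∂2: piv[bil,bin,bir,bit,blo,blt,bno,bnr,bnw,brt,got,gow,gtw,int] rk=14  ker:ilt,inr,otw
b_2=(17−14)−0=3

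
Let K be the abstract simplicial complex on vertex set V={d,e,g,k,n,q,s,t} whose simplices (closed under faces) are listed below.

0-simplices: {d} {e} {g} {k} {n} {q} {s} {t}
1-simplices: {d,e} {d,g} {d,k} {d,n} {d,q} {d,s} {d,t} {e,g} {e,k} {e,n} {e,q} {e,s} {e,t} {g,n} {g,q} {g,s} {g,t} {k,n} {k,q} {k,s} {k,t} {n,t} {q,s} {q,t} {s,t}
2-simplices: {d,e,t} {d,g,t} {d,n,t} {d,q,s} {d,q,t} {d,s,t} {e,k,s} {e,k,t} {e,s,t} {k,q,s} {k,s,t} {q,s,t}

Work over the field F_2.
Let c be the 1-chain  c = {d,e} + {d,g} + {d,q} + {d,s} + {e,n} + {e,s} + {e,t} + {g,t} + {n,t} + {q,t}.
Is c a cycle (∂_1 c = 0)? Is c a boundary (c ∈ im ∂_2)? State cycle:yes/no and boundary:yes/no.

n_0=8 n_1=25 n_2=12  [Z2]
∂1: piv[de,dg,dk,dn,dq,ds,dt] rk=7  ker:eg,ek,en,eq,es,et,gn,gq,gs,gt,kn,kq,ks,kt,nt,qs,qt,st
∂2: piv[det,dgt,dnt,dqs,dqt,dst,eks,ekt,est,kqs] rk=10  ker:kst,qst
∂1c = 0
c vs im∂2: residual ≠ 0 ⇒ not boundary

cycle:yes boundary:no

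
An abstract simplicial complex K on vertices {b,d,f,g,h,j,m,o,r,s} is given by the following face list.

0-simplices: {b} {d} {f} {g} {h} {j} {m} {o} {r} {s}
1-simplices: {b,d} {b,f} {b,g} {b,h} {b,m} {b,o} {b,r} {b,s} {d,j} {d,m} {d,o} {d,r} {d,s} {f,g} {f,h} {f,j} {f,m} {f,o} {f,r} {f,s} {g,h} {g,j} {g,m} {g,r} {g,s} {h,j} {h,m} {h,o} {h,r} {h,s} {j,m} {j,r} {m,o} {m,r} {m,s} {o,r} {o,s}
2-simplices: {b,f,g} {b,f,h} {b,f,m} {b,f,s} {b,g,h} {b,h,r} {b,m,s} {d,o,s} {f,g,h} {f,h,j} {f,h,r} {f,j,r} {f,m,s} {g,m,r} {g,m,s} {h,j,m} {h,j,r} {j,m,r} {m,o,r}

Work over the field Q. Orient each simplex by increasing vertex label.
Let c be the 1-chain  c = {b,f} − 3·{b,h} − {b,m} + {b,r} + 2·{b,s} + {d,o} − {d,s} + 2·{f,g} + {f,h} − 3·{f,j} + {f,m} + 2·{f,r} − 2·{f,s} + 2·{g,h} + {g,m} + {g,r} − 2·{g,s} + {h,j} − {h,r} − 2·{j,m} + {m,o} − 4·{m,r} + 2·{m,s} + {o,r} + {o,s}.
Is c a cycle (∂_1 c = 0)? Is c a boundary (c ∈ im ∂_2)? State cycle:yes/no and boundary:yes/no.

cycle:yes boundary:yes

n_0=10 n_1=37 n_2=19  [Q]
∂1: piv[bd,bf,bg,bh,bm,bo,br,bs,dj] rk=9  ker:dm,do,dr,ds,fg,fh,fj,fm,fo,fr,fs,gh,gj,gm,gr,gs,hj,hm,ho,hr,hs,jm,jr,mo,mr,ms,or,os
∂2: piv[bfg,bfh,bfm,bfs,bgh,bhr,bms,dos,fhj,fhr,fjr,gmr,gms,hjm,jmr,mor] rk=16  ker:fgh,fms,hjr
∂1c = 0
c vs im∂2: reduces to 0 ⇒ boundary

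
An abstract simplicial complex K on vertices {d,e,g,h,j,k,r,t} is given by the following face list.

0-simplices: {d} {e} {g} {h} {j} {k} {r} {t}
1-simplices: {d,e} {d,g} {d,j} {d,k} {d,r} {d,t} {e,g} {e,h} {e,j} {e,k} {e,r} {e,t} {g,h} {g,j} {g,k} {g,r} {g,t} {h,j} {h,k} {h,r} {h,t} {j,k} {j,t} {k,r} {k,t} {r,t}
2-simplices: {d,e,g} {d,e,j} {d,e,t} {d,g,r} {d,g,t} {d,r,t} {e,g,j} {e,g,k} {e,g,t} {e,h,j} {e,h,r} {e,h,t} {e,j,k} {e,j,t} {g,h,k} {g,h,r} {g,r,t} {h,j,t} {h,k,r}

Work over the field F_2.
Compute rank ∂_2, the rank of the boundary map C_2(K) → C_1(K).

rank∂_2=16

n_0=8 n_1=26 n_2=19  [Z2]
∂1: piv[de,dg,dj,dk,dr,dt,eh] rk=7  ker:eg,ej,ek,er,et,gh,gj,gk,gr,gt,hj,hk,hr,ht,jk,jt,kr,kt,rt
∂2: piv[deg,dej,det,dgr,dgt,drt,egj,egk,ehj,ehr,eht,ejk,ejt,ghk,ghr,hkr] rk=16  ker:egt,grt,hjt
rk∂_2=16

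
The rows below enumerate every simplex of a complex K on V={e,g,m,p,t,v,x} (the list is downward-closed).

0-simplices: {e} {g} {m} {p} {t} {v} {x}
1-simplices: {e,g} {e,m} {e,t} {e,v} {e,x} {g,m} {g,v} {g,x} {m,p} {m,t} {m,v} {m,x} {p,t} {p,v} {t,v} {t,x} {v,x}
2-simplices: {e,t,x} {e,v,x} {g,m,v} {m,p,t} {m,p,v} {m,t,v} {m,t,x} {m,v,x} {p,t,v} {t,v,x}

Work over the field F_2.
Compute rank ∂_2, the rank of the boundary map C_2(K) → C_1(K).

rank∂_2=8

n_0=7 n_1=17 n_2=10  [Z2]
∂1: piv[eg,em,et,ev,ex,mp] rk=6  ker:gm,gv,gx,mt,mv,mx,pt,pv,tv,tx,vx
∂2: piv[etx,evx,gmv,mpt,mpv,mtv,mtx,mvx] rk=8  ker:ptv,tvx
rk∂_2=8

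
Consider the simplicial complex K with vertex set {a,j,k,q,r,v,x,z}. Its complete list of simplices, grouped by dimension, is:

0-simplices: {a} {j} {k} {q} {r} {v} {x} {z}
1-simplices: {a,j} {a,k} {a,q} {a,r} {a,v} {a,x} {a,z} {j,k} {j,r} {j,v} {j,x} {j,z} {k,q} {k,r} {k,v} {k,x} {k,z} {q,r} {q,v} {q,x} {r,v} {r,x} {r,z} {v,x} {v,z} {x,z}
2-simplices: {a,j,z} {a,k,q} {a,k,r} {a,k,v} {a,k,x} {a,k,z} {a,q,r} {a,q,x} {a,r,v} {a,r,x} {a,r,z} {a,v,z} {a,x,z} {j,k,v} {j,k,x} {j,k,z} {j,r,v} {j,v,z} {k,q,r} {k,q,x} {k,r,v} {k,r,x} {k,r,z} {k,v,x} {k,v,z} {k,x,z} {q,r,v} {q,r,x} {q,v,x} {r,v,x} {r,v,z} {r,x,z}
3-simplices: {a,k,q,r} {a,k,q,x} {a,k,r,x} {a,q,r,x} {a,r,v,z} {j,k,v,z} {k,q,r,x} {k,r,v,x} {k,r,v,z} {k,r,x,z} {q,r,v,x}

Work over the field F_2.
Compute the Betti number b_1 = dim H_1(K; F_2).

n_0=8 n_1=26 n_2=32 n_3=11  [Z2]
∂1: piv[aj,ak,aq,ar,av,ax,az] rk=7  ker:jk,jr,jv,jx,jz,kq,kr,kv,kx,kz,qr,qv,qx,rv,rx,rz,vx,vz,xz
∂2: piv[ajz,akq,akr,akv,akx,akz,aqr,aqx,arv,arx,arz,avz,axz,jkv,jkx,jkz,jrv,kvx,qrv] rk=19  ker:jvz,kqr,kqx,krv,krx,krz,kvz,kxz,qrx,qvx,rvx,rvz,rxz
∂3: piv[akqr,akqx,akrx,aqrx,arvz,jkvz,krvx,krvz,krxz,qrvx] rk=10  ker:kqrx
b_1=(26−7)−19=0

b_1=0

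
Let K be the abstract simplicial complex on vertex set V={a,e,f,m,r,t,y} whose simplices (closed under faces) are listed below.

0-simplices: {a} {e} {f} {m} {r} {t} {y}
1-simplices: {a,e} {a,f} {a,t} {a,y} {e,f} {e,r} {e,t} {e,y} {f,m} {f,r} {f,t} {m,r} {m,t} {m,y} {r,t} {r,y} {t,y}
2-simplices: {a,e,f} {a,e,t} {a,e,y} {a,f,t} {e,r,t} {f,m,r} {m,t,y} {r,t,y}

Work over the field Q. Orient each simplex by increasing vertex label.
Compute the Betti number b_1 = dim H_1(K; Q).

b_1=3

n_0=7 n_1=17 n_2=8  [Q]
∂1: piv[ae,af,at,ay,er,fm] rk=6  ker:ef,et,ey,fr,ft,mr,mt,my,rt,ry,ty
∂2: piv[aef,aet,aey,aft,ert,fmr,mty,rty] rk=8
b_1=(17−6)−8=3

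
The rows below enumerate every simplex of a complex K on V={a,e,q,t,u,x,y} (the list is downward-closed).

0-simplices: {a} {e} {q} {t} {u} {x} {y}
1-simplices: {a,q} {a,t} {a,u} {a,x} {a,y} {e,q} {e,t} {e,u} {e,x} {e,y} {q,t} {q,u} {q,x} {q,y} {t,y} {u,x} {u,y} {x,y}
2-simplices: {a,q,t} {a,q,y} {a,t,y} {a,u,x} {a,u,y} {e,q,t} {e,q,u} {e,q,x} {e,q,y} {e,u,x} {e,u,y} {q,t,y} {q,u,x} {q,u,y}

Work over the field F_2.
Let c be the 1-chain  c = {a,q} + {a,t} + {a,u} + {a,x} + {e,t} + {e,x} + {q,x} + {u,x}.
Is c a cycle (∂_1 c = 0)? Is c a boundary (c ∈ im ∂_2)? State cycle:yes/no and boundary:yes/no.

cycle:yes boundary:yes

n_0=7 n_1=18 n_2=14  [Z2]
∂1: piv[aq,at,au,ax,ay,eq] rk=6  ker:et,eu,ex,ey,qt,qu,qx,qy,ty,ux,uy,xy
∂2: piv[aqt,aqy,aty,aux,auy,eqt,equ,eqx,eqy,eux,euy] rk=11  ker:qty,qux,quy
∂1c = 0
c vs im∂2: reduces to 0 ⇒ boundary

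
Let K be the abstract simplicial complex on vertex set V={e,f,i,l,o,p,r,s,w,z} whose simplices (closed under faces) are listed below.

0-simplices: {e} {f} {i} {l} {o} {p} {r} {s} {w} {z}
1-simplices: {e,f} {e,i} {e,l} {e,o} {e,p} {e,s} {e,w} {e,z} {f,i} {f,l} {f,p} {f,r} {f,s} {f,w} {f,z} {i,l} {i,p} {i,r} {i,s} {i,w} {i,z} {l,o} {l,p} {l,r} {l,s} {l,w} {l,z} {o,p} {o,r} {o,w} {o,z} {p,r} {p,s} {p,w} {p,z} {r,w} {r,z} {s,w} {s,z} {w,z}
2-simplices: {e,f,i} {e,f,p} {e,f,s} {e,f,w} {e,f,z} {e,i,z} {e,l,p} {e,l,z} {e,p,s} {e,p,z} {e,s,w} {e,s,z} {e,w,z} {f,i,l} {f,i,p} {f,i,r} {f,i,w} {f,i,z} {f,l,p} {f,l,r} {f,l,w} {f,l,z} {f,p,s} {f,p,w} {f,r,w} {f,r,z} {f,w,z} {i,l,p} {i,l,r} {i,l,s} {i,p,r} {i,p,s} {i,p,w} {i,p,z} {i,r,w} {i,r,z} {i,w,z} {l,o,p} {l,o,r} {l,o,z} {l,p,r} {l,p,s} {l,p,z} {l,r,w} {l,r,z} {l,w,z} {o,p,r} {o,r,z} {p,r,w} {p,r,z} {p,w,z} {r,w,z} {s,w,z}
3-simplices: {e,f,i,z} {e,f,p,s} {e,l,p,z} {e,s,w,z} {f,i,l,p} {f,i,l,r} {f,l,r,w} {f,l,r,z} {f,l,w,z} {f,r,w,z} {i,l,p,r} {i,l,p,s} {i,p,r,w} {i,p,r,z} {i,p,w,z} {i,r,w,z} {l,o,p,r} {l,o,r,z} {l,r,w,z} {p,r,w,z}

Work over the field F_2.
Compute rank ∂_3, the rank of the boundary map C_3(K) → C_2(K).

rank∂_3=18

n_0=10 n_1=40 n_2=53 n_3=20  [Z2]
∂1: piv[ef,ei,el,eo,ep,es,ew,ez,fr] rk=9  ker:fi,fl,fp,fs,fw,fz,il,ip,ir,is,iw,iz,lo,lp,lr,ls,lw,lz,op,or,ow,oz,pr,ps,pw,pz,rw,rz,sw,sz,wz
∂2: piv[efi,efp,efs,efw,efz,eiz,elp,elz,eps,epz,esw,esz,ewz,fil,fip,fir,fiw,flp,flr,flw,fpw,frw,frz,ils,ipr,ips,lop,lor,loz] rk=29  ker:fiz,flz,fps,fwz,ilp,ilr,ipw,ipz,irw,irz,iwz,lpr,lps,lpz,lrw,lrz,lwz,opr,orz,prw,prz,pwz,rwz,swz
∂3: piv[efiz,efps,elpz,eswz,filp,filr,flrw,flrz,flwz,frwz,ilpr,ilps,iprw,iprz,ipwz,irwz,lopr,lorz] rk=18  ker:lrwz,prwz
rk∂_3=18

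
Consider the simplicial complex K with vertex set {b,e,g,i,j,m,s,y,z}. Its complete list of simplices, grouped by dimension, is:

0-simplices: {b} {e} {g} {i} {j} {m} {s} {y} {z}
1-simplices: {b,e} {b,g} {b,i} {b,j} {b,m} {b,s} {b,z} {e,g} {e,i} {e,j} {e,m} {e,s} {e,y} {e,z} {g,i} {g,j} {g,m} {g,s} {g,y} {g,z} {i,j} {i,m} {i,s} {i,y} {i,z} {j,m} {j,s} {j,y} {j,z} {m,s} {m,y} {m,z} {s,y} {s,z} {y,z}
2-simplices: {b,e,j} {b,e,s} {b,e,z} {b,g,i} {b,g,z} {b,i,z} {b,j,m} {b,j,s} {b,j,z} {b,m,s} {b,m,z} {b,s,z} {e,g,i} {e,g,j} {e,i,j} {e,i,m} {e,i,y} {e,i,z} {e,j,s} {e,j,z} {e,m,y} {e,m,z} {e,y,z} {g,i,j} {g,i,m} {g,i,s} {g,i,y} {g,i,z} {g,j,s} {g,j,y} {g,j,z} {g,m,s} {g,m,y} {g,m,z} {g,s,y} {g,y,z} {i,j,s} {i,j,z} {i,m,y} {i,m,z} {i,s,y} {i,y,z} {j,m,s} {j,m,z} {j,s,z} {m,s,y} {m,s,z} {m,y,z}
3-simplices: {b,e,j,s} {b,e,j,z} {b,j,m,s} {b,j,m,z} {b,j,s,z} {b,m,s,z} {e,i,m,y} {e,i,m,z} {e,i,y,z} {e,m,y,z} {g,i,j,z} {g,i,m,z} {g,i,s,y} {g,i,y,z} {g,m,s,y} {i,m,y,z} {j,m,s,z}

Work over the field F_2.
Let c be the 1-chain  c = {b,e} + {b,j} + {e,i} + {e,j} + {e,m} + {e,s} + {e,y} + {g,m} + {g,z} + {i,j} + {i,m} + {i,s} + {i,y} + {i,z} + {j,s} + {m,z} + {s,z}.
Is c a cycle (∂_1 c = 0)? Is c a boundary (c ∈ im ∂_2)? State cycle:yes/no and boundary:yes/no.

cycle:yes boundary:yes

n_0=9 n_1=35 n_2=48 n_3=17  [Z2]
∂1: piv[be,bg,bi,bj,bm,bs,bz,ey] rk=8  ker:eg,ei,ej,em,es,ez,gi,gj,gm,gs,gy,gz,ij,im,is,iy,iz,jm,js,jy,jz,ms,my,mz,sy,sz,yz
∂2: piv[bej,bes,bez,bgi,bgz,biz,bjm,bjs,bjz,bms,bmz,bsz,egi,egj,eij,eim,eiy,eiz,emy,emz,eyz,gim,gis,giy,gjs,gjy,gsy] rk=27  ker:ejs,ejz,gij,giz,gjz,gms,gmy,gmz,gyz,ijs,ijz,imy,imz,isy,iyz,jms,jmz,jsz,msy,msz,myz
∂3: piv[bejs,bejz,bjms,bjmz,bjsz,bmsz,eimy,eimz,eiyz,emyz,gijz,gimz,gisy,giyz,gmsy] rk=15  ker:imyz,jmsz
∂1c = 0
c vs im∂2: reduces to 0 ⇒ boundary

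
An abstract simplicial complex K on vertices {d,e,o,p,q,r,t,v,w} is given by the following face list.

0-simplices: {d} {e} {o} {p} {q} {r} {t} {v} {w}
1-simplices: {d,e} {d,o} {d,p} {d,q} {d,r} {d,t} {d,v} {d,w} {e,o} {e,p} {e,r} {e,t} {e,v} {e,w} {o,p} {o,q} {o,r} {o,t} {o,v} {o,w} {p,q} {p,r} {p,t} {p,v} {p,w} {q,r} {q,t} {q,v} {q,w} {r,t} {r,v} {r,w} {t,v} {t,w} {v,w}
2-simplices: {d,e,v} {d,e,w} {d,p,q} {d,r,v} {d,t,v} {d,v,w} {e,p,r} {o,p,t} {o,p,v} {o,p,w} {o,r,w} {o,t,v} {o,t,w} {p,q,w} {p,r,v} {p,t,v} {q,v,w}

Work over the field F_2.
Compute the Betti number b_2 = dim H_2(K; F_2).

b_2=1

n_0=9 n_1=35 n_2=17  [Z2]
∂1: piv[de,do,dp,dq,dr,dt,dv,dw] rk=8  ker:eo,ep,er,et,ev,ew,op,oq,or,ot,ov,ow,pq,pr,pt,pv,pw,qr,qt,qv,qw,rt,rv,rw,tv,tw,vw
∂2: piv[dev,dew,dpq,drv,dtv,dvw,epr,opt,opv,opw,orw,otv,otw,pqw,prv,qvw] rk=16  ker:ptv
b_2=(17−16)−0=1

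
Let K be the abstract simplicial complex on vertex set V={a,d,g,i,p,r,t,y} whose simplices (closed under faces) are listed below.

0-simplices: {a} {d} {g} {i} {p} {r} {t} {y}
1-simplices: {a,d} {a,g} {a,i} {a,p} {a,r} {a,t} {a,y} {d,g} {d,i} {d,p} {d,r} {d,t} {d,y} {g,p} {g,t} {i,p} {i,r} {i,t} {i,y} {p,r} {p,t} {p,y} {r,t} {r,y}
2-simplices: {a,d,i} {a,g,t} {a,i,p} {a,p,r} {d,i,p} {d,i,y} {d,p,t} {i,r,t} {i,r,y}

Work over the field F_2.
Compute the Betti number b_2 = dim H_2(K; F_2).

b_2=0

n_0=8 n_1=24 n_2=9  [Z2]
∂1: piv[ad,ag,ai,ap,ar,at,ay] rk=7  ker:dg,di,dp,dr,dt,dy,gp,gt,ip,ir,it,iy,pr,pt,py,rt,ry
∂2: piv[adi,agt,aip,apr,dip,diy,dpt,irt,iry] rk=9
b_2=(9−9)−0=0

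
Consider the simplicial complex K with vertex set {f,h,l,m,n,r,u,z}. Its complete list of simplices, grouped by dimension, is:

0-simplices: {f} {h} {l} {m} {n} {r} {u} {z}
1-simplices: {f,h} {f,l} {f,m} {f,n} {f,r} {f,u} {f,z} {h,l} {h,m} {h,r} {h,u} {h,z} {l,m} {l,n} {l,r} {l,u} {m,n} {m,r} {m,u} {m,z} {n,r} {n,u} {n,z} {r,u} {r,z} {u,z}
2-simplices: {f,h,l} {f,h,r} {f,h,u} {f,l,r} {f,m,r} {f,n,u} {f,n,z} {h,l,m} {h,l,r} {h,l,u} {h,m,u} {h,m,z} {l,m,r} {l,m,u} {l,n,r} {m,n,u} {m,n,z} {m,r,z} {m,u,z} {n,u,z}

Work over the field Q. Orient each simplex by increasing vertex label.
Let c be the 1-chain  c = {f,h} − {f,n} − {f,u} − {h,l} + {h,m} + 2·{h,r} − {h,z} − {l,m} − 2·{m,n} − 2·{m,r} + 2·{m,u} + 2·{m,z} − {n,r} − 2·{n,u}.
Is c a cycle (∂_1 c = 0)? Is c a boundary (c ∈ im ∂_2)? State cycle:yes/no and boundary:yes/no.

cycle:no boundary:no

n_0=8 n_1=26 n_2=20  [Q]
∂1: piv[fh,fl,fm,fn,fr,fu,fz] rk=7  ker:hl,hm,hr,hu,hz,lm,ln,lr,lu,mn,mr,mu,mz,nr,nu,nz,ru,rz,uz
∂2: piv[fhl,fhr,fhu,flr,fmr,fnu,fnz,hlm,hlu,hmu,hmz,lmr,lnr,mnu,mnz,mrz,muz] rk=17  ker:hlr,lmu,nuz
∂1c = {f} − {r} − {u} + {z}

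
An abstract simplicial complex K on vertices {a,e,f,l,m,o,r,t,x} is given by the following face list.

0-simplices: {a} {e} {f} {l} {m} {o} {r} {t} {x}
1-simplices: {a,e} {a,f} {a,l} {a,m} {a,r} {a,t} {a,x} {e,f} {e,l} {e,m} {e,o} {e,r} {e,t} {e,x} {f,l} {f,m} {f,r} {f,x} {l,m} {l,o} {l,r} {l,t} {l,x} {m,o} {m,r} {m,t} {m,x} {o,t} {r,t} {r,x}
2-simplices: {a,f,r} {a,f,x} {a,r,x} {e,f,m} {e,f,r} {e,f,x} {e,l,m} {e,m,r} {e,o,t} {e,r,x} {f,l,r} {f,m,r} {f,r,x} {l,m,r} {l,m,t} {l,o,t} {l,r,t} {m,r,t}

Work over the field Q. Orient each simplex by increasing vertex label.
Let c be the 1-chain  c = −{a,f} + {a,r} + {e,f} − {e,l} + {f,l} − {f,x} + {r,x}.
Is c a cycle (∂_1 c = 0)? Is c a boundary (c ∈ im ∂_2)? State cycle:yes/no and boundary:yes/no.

cycle:yes boundary:yes

n_0=9 n_1=30 n_2=18  [Q]
∂1: piv[ae,af,al,am,ar,at,ax,eo] rk=8  ker:ef,el,em,er,et,ex,fl,fm,fr,fx,lm,lo,lr,lt,lx,mo,mr,mt,mx,ot,rt,rx
∂2: piv[afr,afx,arx,efm,efr,efx,elm,emr,eot,flr,lmr,lmt,lot,lrt] rk=14  ker:erx,fmr,frx,mrt
∂1c = 0
c vs im∂2: reduces to 0 ⇒ boundary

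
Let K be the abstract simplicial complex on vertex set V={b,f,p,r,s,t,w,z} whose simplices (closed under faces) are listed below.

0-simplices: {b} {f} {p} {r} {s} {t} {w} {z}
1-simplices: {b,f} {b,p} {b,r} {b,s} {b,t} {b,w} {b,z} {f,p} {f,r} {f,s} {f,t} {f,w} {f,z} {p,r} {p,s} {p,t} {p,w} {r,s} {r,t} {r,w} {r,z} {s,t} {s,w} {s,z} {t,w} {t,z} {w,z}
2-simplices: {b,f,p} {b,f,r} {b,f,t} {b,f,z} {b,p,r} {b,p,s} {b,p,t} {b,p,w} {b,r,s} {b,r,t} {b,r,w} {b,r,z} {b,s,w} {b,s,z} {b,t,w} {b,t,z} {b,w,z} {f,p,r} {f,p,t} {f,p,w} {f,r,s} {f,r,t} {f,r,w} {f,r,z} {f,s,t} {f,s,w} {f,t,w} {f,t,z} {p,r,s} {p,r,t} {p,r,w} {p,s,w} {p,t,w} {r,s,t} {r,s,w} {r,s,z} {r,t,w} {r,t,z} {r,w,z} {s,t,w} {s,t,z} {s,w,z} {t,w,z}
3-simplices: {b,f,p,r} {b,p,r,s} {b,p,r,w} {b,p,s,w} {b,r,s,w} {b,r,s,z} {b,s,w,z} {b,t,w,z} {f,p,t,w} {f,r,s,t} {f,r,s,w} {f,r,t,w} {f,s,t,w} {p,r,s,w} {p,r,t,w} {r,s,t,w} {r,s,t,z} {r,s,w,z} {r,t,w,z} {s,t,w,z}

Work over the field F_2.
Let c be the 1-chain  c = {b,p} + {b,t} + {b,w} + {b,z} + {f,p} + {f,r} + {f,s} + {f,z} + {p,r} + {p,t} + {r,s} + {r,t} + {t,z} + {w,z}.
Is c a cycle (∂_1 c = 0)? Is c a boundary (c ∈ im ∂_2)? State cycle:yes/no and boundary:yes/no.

n_0=8 n_1=27 n_2=43 n_3=20  [Z2]
∂1: piv[bf,bp,br,bs,bt,bw,bz] rk=7  ker:fp,fr,fs,ft,fw,fz,pr,ps,pt,pw,rs,rt,rw,rz,st,sw,sz,tw,tz,wz
∂2: piv[bfp,bfr,bft,bfz,bpr,bps,bpt,bpw,brs,brt,brw,brz,bsw,bsz,btw,btz,bwz,fpw,frs,fst] rk=20  ker:fpr,fpt,frt,frw,frz,fsw,ftw,ftz,prs,prt,prw,psw,ptw,rst,rsw,rsz,rtw,rtz,rwz,stw,stz,swz,twz
∂3: piv[bfpr,bprs,bprw,bpsw,brsw,brsz,bswz,btwz,fptw,frst,frsw,frtw,fstw,prtw,rstz,rswz,rtwz] rk=17  ker:prsw,rstw,stwz
∂1c = 0
c vs im∂2: reduces to 0 ⇒ boundary

cycle:yes boundary:yes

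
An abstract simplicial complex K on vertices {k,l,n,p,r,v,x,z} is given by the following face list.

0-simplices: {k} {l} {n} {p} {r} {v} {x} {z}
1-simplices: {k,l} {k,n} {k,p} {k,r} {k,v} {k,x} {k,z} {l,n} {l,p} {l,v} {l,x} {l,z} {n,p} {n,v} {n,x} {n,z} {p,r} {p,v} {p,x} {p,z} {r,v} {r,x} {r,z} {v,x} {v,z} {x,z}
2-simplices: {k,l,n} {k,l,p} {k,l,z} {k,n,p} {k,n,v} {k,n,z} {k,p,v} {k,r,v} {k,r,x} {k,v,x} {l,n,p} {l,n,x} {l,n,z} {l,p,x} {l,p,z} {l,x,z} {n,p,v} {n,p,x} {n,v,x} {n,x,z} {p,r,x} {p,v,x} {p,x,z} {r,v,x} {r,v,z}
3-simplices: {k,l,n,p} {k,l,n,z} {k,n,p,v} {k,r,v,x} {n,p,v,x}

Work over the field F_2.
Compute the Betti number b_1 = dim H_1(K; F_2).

n_0=8 n_1=26 n_2=25 n_3=5  [Z2]
∂1: piv[kl,kn,kp,kr,kv,kx,kz] rk=7  ker:ln,lp,lv,lx,lz,np,nv,nx,nz,pr,pv,px,pz,rv,rx,rz,vx,vz,xz
∂2: piv[kln,klp,klz,knp,knv,knz,kpv,krv,krx,kvx,lnx,lpx,lpz,lxz,nvx,prx,rvz] rk=17  ker:lnp,lnz,npv,npx,nxz,pvx,pxz,rvx
∂3: piv[klnp,klnz,knpv,krvx,npvx] rk=5
b_1=(26−7)−17=2

b_1=2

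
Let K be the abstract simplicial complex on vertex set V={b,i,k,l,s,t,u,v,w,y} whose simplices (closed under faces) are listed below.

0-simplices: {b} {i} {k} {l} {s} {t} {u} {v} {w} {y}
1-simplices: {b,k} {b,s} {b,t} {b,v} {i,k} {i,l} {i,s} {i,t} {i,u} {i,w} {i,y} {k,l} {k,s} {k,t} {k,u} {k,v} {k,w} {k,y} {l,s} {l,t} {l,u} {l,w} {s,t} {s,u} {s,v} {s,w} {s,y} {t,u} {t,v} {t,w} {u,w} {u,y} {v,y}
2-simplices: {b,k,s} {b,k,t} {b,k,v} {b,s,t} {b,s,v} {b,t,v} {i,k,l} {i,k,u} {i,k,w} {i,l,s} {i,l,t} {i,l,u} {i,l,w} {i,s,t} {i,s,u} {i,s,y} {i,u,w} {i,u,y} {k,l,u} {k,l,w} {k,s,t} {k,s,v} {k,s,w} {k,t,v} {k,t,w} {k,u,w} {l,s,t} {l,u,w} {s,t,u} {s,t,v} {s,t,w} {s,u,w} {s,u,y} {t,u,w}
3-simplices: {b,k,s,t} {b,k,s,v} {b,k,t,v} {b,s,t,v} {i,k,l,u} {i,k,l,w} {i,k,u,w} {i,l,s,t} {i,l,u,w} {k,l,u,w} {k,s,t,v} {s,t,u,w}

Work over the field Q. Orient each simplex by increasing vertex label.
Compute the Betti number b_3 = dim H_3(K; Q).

b_3=2

n_0=10 n_1=33 n_2=34 n_3=12  [Q]
∂1: piv[bk,bs,bt,bv,ik,il,iu,iw,iy] rk=9  ker:is,it,kl,ks,kt,ku,kv,kw,ky,ls,lt,lu,lw,st,su,sv,sw,sy,tu,tv,tw,uw,uy,vy
∂2: piv[bks,bkt,bkv,bst,bsv,btv,ikl,iku,ikw,ils,ilt,ilu,ilw,ist,isu,isy,iuw,iuy,ksw,ktw,stu,suw] rk=22  ker:klu,klw,kst,ksv,ktv,kuw,lst,luw,stv,stw,suy,tuw
∂3: piv[bkst,bksv,bktv,bstv,iklu,iklw,ikuw,ilst,iluw,stuw] rk=10  ker:kluw,kstv
b_3=(12−10)−0=2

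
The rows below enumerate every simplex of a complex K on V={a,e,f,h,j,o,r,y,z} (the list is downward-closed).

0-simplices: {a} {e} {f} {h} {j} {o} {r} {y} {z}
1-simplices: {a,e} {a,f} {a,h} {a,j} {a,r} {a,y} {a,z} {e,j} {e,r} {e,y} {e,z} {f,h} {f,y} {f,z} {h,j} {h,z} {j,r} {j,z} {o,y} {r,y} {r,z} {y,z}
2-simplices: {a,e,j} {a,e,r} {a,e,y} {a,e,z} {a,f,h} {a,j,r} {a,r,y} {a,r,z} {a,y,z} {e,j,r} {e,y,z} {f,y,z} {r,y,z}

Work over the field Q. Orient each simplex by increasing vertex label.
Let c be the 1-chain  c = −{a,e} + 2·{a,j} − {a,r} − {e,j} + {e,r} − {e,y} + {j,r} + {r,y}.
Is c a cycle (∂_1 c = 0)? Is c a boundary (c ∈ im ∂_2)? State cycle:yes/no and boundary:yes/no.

cycle:yes boundary:yes

n_0=9 n_1=22 n_2=13  [Q]
∂1: piv[ae,af,ah,aj,ar,ay,az,oy] rk=8  ker:ej,er,ey,ez,fh,fy,fz,hj,hz,jr,jz,ry,rz,yz
∂2: piv[aej,aer,aey,aez,afh,ajr,ary,arz,ayz,fyz] rk=10  ker:ejr,eyz,ryz
∂1c = 0
c vs im∂2: reduces to 0 ⇒ boundary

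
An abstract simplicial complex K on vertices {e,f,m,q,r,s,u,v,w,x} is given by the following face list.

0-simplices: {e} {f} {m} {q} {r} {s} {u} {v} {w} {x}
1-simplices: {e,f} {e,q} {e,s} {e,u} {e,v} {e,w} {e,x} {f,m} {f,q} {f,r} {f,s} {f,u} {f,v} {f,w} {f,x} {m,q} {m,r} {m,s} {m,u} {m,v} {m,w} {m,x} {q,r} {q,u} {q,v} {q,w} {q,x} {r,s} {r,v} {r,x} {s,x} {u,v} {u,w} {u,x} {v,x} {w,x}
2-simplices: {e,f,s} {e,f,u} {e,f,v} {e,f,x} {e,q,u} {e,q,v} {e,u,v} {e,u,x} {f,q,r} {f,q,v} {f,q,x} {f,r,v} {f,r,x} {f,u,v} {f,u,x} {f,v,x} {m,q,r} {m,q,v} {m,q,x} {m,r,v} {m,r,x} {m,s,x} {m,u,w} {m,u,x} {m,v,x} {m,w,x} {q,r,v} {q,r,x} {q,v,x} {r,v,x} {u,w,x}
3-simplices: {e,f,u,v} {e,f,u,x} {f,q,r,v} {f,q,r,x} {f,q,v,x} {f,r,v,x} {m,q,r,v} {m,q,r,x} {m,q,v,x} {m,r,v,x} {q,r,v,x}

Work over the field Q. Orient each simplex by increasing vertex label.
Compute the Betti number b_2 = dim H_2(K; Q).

n_0=10 n_1=36 n_2=31 n_3=11  [Q]
∂1: piv[ef,eq,es,eu,ev,ew,ex,fm,fr] rk=9  ker:fq,fs,fu,fv,fw,fx,mq,mr,ms,mu,mv,mw,mx,qr,qu,qv,qw,qx,rs,rv,rx,sx,uv,uw,ux,vx,wx
∂2: piv[efs,efu,efv,efx,equ,eqv,euv,eux,fqr,fqv,fqx,frv,frx,fvx,mqr,mqv,mqx,msx,muw,mux,mwx] rk=21  ker:fuv,fux,mrv,mrx,mvx,qrv,qrx,qvx,rvx,uwx
∂3: piv[efuv,efux,fqrv,fqrx,fqvx,frvx,mqrv,mqrx,mqvx] rk=9  ker:mrvx,qrvx
b_2=(31−21)−9=1

b_2=1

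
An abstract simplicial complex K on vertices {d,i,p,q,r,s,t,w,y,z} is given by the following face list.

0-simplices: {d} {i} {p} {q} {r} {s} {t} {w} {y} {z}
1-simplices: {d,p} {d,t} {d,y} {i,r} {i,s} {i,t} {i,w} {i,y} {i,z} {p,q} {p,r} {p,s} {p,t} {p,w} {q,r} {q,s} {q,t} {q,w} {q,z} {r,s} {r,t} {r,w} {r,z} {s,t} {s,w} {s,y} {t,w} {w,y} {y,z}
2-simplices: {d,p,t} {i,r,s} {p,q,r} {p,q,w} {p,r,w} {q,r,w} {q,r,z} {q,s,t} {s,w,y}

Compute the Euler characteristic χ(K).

n_0=10 n_1=29 n_2=9
χ=+10−29+9=-10

χ(K)=-10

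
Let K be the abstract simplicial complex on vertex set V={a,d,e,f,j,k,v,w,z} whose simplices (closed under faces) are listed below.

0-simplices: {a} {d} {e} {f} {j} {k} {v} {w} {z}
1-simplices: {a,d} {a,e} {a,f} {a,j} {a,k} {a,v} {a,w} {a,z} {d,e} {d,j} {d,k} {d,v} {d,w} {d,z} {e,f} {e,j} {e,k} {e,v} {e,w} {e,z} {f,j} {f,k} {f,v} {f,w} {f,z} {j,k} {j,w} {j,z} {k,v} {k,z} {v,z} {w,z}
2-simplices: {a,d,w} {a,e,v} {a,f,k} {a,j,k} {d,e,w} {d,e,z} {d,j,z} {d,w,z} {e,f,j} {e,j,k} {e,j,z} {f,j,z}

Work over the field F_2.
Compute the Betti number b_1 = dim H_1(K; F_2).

b_1=12

n_0=9 n_1=32 n_2=12  [Z2]
∂1: piv[ad,ae,af,aj,ak,av,aw,az] rk=8  ker:de,dj,dk,dv,dw,dz,ef,ej,ek,ev,ew,ez,fj,fk,fv,fw,fz,jk,jw,jz,kv,kz,vz,wz
∂2: piv[adw,aev,afk,ajk,dew,dez,djz,dwz,efj,ejk,ejz,fjz] rk=12
b_1=(32−8)−12=12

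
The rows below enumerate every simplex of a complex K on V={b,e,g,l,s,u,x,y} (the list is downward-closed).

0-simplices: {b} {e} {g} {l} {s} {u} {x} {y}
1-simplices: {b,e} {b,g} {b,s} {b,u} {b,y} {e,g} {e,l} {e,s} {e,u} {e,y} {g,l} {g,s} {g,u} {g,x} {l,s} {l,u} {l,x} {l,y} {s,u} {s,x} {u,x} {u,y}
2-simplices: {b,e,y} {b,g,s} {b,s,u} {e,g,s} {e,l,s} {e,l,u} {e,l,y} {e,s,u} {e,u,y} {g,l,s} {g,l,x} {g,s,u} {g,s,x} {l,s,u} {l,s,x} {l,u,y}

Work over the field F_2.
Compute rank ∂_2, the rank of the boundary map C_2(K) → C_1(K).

n_0=8 n_1=22 n_2=16  [Z2]
∂1: piv[be,bg,bs,bu,by,el,gx] rk=7  ker:eg,es,eu,ey,gl,gs,gu,ls,lu,lx,ly,su,sx,ux,uy
∂2: piv[bey,bgs,bsu,egs,els,elu,ely,esu,euy,gls,glx,gsu,gsx] rk=13  ker:lsu,lsx,luy
rk∂_2=13

rank∂_2=13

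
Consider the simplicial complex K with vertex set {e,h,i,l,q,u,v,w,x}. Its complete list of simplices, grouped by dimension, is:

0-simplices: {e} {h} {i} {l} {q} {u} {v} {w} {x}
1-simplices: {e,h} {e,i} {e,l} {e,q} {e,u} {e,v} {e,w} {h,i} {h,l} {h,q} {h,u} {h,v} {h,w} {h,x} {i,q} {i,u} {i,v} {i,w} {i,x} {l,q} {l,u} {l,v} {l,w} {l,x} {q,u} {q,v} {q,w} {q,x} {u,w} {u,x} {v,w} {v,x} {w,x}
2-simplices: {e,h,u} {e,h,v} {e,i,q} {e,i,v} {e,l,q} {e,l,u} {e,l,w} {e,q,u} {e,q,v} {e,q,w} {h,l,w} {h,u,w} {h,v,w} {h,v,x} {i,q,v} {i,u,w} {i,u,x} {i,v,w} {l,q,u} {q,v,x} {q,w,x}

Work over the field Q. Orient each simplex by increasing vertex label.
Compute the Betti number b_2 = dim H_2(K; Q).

n_0=9 n_1=33 n_2=21  [Q]
∂1: piv[eh,ei,el,eq,eu,ev,ew,hx] rk=8  ker:hi,hl,hq,hu,hv,hw,iq,iu,iv,iw,ix,lq,lu,lv,lw,lx,qu,qv,qw,qx,uw,ux,vw,vx,wx
∂2: piv[ehu,ehv,eiq,eiv,elq,elu,elw,equ,eqv,eqw,hlw,huw,hvw,hvx,iuw,iux,ivw,qvx,qwx] rk=19  ker:iqv,lqu
b_2=(21−19)−0=2

b_2=2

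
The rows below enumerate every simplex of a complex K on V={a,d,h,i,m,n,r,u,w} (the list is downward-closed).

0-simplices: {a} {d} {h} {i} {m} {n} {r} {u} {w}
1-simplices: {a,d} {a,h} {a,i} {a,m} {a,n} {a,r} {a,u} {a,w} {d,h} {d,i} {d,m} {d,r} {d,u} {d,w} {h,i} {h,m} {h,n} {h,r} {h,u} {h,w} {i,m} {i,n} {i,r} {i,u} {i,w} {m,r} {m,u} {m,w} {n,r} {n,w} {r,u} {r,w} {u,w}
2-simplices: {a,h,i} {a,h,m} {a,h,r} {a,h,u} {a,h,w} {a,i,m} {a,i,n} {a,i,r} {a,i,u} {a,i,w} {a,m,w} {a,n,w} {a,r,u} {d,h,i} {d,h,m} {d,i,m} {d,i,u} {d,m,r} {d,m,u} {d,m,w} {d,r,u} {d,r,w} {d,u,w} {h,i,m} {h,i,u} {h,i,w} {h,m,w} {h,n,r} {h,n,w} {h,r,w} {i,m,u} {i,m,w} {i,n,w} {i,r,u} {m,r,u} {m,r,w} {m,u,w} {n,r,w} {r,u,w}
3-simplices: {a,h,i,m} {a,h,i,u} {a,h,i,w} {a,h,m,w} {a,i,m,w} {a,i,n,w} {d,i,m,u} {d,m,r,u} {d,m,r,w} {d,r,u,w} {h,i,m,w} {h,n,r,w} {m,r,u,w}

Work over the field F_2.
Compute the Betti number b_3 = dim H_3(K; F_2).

b_3=1

n_0=9 n_1=33 n_2=39 n_3=13  [Z2]
∂1: piv[ad,ah,ai,am,an,ar,au,aw] rk=8  ker:dh,di,dm,dr,du,dw,hi,hm,hn,hr,hu,hw,im,in,ir,iu,iw,mr,mu,mw,nr,nw,ru,rw,uw
∂2: piv[ahi,ahm,ahr,ahu,ahw,aim,ain,air,aiu,aiw,amw,anw,aru,dhi,dhm,diu,dmr,dmu,dmw,dru,drw,duw,hnr,hnw] rk=24  ker:dim,him,hiu,hiw,hmw,hrw,imu,imw,inw,iru,mru,mrw,muw,nrw,ruw
∂3: piv[ahim,ahiu,ahiw,ahmw,aimw,ainw,dimu,dmru,dmrw,druw,hnrw,mruw] rk=12  ker:himw
b_3=(13−12)−0=1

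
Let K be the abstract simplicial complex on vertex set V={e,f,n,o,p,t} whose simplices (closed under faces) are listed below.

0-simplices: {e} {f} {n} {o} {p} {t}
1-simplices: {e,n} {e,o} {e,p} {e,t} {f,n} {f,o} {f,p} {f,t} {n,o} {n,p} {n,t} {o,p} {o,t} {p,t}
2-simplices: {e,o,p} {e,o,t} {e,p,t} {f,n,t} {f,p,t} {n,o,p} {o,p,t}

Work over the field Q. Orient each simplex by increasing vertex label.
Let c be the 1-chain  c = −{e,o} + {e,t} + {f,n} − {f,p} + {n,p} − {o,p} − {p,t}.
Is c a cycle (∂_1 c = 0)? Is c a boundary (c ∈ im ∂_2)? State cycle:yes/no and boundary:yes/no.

n_0=6 n_1=14 n_2=7  [Q]
∂1: piv[en,eo,ep,et,fn] rk=5  ker:fo,fp,ft,no,np,nt,op,ot,pt
∂2: piv[eop,eot,ept,fnt,fpt,nop] rk=6  ker:opt
∂1c = 0
c vs im∂2: residual ≠ 0 ⇒ not boundary

cycle:yes boundary:no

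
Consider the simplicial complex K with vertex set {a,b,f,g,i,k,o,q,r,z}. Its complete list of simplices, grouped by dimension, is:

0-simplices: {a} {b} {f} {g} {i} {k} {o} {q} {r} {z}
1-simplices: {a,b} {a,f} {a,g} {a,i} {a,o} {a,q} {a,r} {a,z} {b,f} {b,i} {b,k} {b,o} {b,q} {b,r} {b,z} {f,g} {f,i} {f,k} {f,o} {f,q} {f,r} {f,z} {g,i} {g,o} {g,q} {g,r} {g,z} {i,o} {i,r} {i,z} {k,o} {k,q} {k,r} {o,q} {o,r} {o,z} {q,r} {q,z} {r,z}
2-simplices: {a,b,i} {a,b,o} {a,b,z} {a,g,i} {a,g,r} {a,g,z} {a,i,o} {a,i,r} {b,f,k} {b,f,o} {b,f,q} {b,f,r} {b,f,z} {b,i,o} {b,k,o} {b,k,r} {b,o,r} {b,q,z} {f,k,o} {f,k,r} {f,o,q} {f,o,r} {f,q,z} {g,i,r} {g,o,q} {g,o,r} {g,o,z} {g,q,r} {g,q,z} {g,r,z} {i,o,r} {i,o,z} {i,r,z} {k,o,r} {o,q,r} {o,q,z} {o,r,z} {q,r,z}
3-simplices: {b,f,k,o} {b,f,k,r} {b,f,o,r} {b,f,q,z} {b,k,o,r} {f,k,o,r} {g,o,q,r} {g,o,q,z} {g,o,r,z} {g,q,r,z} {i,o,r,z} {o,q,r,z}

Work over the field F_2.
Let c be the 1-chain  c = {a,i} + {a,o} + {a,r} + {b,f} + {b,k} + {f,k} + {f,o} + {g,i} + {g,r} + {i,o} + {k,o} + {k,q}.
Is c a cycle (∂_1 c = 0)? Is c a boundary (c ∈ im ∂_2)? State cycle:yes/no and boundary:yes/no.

cycle:no boundary:no

n_0=10 n_1=39 n_2=38 n_3=12  [Z2]
∂1: piv[ab,af,ag,ai,ao,aq,ar,az,bk] rk=9  ker:bf,bi,bo,bq,br,bz,fg,fi,fk,fo,fq,fr,fz,gi,go,gq,gr,gz,io,ir,iz,ko,kq,kr,oq,or,oz,qr,qz,rz
∂2: piv[abi,abo,abz,agi,agr,agz,aio,air,bfk,bfo,bfq,bfr,bfz,bko,bkr,bor,bqz,foq,goq,gor,goz,gqr,gqz,grz,ioz] rk=25  ker:bio,fko,fkr,for,fqz,gir,ior,irz,kor,oqr,oqz,orz,qrz
∂3: piv[bfko,bfkr,bfor,bfqz,bkor,goqr,goqz,gorz,gqrz,iorz] rk=10  ker:fkor,oqrz
∂1c = {a} + {f} + {i} + {q}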